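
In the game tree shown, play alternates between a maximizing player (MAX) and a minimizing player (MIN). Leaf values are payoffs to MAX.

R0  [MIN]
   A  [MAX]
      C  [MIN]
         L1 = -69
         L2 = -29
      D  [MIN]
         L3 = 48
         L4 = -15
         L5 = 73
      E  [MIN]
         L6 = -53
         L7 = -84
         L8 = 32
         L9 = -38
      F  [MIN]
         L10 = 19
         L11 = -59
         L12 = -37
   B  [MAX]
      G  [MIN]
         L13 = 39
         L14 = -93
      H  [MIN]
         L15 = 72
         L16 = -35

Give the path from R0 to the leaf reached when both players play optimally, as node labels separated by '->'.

R0 -> B -> H -> L16

C (MIN): min(-69, -29) = -69
D (MIN): min(48, -15, 73) = -15
E (MIN): min(-53, -84, 32, -38) = -84
F (MIN): min(19, -59, -37) = -59
A (MAX): max(-69, -15, -84, -59) = -15
G (MIN): min(39, -93) = -93
H (MIN): min(72, -35) = -35
B (MAX): max(-93, -35) = -35
R0 (MIN): min(-15, -35) = -35
At R0, MIN picks B (lowest: -35).
At B, MAX picks H (highest: -35).
At H, MIN picks L16 (lowest: -35).
Terminal value -35.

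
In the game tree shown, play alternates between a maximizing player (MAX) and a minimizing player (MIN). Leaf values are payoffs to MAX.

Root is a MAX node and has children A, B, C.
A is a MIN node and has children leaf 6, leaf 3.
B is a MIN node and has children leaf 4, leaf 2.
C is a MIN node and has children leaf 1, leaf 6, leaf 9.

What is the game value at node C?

C (MIN): min(1, 6, 9) = 1

1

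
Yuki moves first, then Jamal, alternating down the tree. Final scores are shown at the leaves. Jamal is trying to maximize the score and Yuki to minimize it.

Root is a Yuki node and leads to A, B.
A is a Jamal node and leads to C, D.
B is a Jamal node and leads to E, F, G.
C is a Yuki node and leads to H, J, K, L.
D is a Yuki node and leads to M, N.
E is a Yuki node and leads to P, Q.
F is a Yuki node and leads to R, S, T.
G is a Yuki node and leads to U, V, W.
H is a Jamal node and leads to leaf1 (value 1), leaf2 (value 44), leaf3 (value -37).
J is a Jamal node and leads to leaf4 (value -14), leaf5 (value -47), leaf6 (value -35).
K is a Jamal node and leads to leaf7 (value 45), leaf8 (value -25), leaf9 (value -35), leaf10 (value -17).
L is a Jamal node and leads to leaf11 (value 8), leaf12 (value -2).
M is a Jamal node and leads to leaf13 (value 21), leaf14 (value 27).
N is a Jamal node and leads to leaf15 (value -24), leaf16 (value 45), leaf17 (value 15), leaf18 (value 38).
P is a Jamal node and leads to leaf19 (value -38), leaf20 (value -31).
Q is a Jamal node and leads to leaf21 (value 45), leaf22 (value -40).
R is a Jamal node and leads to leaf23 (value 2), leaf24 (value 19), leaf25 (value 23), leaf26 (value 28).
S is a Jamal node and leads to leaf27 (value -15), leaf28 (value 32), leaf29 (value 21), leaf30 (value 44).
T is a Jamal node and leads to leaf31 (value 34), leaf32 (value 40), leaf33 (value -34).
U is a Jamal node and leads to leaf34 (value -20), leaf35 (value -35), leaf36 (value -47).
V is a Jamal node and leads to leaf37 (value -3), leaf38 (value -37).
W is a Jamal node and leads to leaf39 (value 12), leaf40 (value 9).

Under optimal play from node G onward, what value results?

-20

U (Jamal): max(-20, -35, -47) = -20
V (Jamal): max(-3, -37) = -3
W (Jamal): max(12, 9) = 12
G (Yuki): min(-20, -3, 12) = -20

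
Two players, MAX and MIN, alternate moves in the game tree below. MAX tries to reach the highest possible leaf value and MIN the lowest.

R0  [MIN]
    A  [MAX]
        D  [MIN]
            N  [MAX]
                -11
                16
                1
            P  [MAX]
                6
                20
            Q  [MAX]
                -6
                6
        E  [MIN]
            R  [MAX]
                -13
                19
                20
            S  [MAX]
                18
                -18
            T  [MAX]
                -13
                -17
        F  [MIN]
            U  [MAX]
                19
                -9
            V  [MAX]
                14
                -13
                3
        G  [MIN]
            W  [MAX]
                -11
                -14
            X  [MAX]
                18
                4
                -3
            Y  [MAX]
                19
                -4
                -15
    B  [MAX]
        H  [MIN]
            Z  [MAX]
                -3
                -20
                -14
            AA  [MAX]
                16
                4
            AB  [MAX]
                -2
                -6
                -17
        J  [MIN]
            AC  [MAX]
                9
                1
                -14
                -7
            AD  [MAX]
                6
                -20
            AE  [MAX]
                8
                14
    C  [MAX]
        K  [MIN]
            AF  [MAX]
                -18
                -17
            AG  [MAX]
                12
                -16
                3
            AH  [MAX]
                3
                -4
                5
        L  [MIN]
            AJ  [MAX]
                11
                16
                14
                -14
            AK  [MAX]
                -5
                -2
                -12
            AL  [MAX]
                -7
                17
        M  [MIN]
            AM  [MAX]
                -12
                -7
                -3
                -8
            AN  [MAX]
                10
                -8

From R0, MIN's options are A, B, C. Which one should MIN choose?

C

N (MAX): max(-11, 16, 1) = 16
P (MAX): max(6, 20) = 20
Q (MAX): max(-6, 6) = 6
D (MIN): min(16, 20, 6) = 6
R (MAX): max(-13, 19, 20) = 20
S (MAX): max(18, -18) = 18
T (MAX): max(-13, -17) = -13
E (MIN): min(20, 18, -13) = -13
U (MAX): max(19, -9) = 19
V (MAX): max(14, -13, 3) = 14
F (MIN): min(19, 14) = 14
W (MAX): max(-11, -14) = -11
X (MAX): max(18, 4, -3) = 18
Y (MAX): max(19, -4, -15) = 19
G (MIN): min(-11, 18, 19) = -11
A (MAX): max(6, -13, 14, -11) = 14
Z (MAX): max(-3, -20, -14) = -3
AA (MAX): max(16, 4) = 16
AB (MAX): max(-2, -6, -17) = -2
H (MIN): min(-3, 16, -2) = -3
AC (MAX): max(9, 1, -14, -7) = 9
AD (MAX): max(6, -20) = 6
AE (MAX): max(8, 14) = 14
J (MIN): min(9, 6, 14) = 6
B (MAX): max(-3, 6) = 6
AF (MAX): max(-18, -17) = -17
AG (MAX): max(12, -16, 3) = 12
AH (MAX): max(3, -4, 5) = 5
K (MIN): min(-17, 12, 5) = -17
AJ (MAX): max(11, 16, 14, -14) = 16
AK (MAX): max(-5, -2, -12) = -2
AL (MAX): max(-7, 17) = 17
L (MIN): min(16, -2, 17) = -2
AM (MAX): max(-12, -7, -3, -8) = -3
AN (MAX): max(10, -8) = 10
M (MIN): min(-3, 10) = -3
C (MAX): max(-17, -2, -3) = -2
R0 (MIN): min(14, 6, -2) = -2
MIN at R0 wants the lowest of {A=14, B=6, C=-2}, so chooses C.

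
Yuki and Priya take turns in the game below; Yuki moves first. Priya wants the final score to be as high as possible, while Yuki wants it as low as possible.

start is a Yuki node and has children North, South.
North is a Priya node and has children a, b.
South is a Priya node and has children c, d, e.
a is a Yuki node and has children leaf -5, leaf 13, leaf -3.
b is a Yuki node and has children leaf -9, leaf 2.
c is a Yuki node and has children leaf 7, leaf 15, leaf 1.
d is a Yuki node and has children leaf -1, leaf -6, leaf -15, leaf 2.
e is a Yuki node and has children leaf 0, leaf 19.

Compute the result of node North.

-5

a (Yuki): min(-5, 13, -3) = -5
b (Yuki): min(-9, 2) = -9
North (Priya): max(-5, -9) = -5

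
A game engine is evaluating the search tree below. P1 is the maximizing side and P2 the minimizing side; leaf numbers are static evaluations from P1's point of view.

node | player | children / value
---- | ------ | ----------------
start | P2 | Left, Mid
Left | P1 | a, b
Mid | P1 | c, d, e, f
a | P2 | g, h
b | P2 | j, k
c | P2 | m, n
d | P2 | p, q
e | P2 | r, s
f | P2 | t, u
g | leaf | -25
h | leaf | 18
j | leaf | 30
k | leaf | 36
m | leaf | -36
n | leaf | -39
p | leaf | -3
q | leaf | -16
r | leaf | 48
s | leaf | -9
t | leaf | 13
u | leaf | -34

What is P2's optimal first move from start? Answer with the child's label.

Mid

a (P2): min(-25, 18) = -25
b (P2): min(30, 36) = 30
Left (P1): max(-25, 30) = 30
c (P2): min(-36, -39) = -39
d (P2): min(-3, -16) = -16
e (P2): min(48, -9) = -9
f (P2): min(13, -34) = -34
Mid (P1): max(-39, -16, -9, -34) = -9
start (P2): min(30, -9) = -9
P2 at start wants the lowest of {Left=30, Mid=-9}, so chooses Mid.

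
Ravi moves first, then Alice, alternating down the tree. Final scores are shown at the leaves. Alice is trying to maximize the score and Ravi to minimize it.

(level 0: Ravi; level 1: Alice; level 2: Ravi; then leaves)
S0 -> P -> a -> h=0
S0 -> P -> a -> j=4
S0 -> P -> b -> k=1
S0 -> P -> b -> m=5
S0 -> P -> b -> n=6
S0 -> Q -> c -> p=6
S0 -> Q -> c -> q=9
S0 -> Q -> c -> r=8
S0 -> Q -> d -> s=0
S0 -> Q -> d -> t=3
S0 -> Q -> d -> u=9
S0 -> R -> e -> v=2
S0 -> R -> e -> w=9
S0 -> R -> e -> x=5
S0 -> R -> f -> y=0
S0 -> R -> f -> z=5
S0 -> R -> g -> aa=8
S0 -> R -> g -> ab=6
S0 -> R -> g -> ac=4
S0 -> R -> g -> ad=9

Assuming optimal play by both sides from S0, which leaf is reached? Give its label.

a (Ravi): min(0, 4) = 0
b (Ravi): min(1, 5, 6) = 1
P (Alice): max(0, 1) = 1
c (Ravi): min(6, 9, 8) = 6
d (Ravi): min(0, 3, 9) = 0
Q (Alice): max(6, 0) = 6
e (Ravi): min(2, 9, 5) = 2
f (Ravi): min(0, 5) = 0
g (Ravi): min(8, 6, 4, 9) = 4
R (Alice): max(2, 0, 4) = 4
S0 (Ravi): min(1, 6, 4) = 1
At S0, Ravi picks P (lowest: 1).
At P, Alice picks b (highest: 1).
At b, Ravi picks k (lowest: 1).
Terminal value 1.

k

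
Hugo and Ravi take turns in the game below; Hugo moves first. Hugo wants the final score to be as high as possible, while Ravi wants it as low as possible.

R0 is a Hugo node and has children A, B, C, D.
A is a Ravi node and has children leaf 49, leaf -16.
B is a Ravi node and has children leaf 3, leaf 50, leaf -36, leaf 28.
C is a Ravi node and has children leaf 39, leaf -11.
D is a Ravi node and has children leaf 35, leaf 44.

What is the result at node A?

-16

A (Ravi): min(49, -16) = -16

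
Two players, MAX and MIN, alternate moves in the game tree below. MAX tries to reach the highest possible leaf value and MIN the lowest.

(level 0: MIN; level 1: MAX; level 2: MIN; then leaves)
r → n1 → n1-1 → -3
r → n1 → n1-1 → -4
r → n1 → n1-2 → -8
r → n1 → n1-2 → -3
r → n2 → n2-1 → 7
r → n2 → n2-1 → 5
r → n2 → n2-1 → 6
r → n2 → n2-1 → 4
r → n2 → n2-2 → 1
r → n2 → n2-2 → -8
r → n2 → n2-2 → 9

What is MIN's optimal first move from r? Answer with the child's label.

n1

n1-1 (MIN): min(-3, -4) = -4
n1-2 (MIN): min(-8, -3) = -8
n1 (MAX): max(-4, -8) = -4
n2-1 (MIN): min(7, 5, 6, 4) = 4
n2-2 (MIN): min(1, -8, 9) = -8
n2 (MAX): max(4, -8) = 4
r (MIN): min(-4, 4) = -4
MIN at r wants the lowest of {n1=-4, n2=4}, so chooses n1.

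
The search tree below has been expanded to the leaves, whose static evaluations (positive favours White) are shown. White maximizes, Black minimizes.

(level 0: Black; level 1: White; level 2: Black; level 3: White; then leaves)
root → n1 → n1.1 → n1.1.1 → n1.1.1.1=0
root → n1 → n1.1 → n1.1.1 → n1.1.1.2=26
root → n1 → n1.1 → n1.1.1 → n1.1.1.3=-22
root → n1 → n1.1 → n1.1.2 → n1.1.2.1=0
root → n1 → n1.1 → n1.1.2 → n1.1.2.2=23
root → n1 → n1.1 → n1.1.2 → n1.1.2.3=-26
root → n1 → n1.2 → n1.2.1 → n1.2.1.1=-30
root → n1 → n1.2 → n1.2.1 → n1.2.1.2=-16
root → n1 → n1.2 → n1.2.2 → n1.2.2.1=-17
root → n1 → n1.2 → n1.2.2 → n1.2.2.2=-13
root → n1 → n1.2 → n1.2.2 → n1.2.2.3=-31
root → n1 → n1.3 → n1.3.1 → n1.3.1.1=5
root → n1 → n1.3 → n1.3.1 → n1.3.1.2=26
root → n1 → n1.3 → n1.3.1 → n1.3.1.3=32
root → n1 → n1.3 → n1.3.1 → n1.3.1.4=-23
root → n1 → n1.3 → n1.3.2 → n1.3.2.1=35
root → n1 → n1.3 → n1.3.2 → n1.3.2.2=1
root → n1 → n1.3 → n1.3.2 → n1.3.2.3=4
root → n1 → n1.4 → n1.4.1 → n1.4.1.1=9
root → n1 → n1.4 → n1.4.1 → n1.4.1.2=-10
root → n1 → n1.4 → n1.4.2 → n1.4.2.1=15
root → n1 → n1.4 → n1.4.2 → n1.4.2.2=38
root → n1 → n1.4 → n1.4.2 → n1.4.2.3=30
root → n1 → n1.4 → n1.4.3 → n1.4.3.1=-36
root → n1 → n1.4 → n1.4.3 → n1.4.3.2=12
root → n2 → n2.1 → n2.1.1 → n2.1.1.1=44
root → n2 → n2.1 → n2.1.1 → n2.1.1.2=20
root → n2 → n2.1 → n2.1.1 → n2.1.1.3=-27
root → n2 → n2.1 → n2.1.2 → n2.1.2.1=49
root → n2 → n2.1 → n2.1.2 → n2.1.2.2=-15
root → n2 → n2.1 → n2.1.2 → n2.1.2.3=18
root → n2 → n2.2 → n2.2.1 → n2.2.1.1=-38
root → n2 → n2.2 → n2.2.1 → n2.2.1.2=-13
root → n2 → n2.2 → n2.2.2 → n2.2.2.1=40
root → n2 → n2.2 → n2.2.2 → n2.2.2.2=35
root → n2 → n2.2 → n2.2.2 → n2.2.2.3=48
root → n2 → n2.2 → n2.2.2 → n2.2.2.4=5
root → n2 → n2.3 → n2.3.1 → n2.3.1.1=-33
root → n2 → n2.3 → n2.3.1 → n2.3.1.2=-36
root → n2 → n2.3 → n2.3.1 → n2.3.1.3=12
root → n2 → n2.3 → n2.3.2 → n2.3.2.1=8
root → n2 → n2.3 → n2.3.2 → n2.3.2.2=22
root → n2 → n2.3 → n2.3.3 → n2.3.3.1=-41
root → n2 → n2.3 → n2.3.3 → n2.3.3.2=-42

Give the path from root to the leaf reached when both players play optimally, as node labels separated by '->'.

root -> n1 -> n1.3 -> n1.3.1 -> n1.3.1.3

n1.1.1 (White): max(0, 26, -22) = 26
n1.1.2 (White): max(0, 23, -26) = 23
n1.1 (Black): min(26, 23) = 23
n1.2.1 (White): max(-30, -16) = -16
n1.2.2 (White): max(-17, -13, -31) = -13
n1.2 (Black): min(-16, -13) = -16
n1.3.1 (White): max(5, 26, 32, -23) = 32
n1.3.2 (White): max(35, 1, 4) = 35
n1.3 (Black): min(32, 35) = 32
n1.4.1 (White): max(9, -10) = 9
n1.4.2 (White): max(15, 38, 30) = 38
n1.4.3 (White): max(-36, 12) = 12
n1.4 (Black): min(9, 38, 12) = 9
n1 (White): max(23, -16, 32, 9) = 32
n2.1.1 (White): max(44, 20, -27) = 44
n2.1.2 (White): max(49, -15, 18) = 49
n2.1 (Black): min(44, 49) = 44
n2.2.1 (White): max(-38, -13) = -13
n2.2.2 (White): max(40, 35, 48, 5) = 48
n2.2 (Black): min(-13, 48) = -13
n2.3.1 (White): max(-33, -36, 12) = 12
n2.3.2 (White): max(8, 22) = 22
n2.3.3 (White): max(-41, -42) = -41
n2.3 (Black): min(12, 22, -41) = -41
n2 (White): max(44, -13, -41) = 44
root (Black): min(32, 44) = 32
At root, Black picks n1 (lowest: 32).
At n1, White picks n1.3 (highest: 32).
At n1.3, Black picks n1.3.1 (lowest: 32).
At n1.3.1, White picks n1.3.1.3 (highest: 32).
Terminal value 32.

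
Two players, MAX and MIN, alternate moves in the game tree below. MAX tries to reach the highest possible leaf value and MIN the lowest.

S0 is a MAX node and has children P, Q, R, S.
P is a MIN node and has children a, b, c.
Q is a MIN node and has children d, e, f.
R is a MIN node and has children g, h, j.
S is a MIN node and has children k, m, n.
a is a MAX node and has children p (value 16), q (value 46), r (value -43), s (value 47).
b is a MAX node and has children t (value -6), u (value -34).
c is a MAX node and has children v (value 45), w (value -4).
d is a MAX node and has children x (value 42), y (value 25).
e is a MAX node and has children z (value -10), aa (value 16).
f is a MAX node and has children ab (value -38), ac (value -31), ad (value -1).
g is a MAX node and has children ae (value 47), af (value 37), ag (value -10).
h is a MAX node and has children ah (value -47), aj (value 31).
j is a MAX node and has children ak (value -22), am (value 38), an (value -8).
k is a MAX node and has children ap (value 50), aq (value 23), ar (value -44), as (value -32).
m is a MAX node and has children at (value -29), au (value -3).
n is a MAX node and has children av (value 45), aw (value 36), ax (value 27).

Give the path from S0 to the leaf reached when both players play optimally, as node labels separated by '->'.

S0 -> R -> h -> aj

a (MAX): max(16, 46, -43, 47) = 47
b (MAX): max(-6, -34) = -6
c (MAX): max(45, -4) = 45
P (MIN): min(47, -6, 45) = -6
d (MAX): max(42, 25) = 42
e (MAX): max(-10, 16) = 16
f (MAX): max(-38, -31, -1) = -1
Q (MIN): min(42, 16, -1) = -1
g (MAX): max(47, 37, -10) = 47
h (MAX): max(-47, 31) = 31
j (MAX): max(-22, 38, -8) = 38
R (MIN): min(47, 31, 38) = 31
k (MAX): max(50, 23, -44, -32) = 50
m (MAX): max(-29, -3) = -3
n (MAX): max(45, 36, 27) = 45
S (MIN): min(50, -3, 45) = -3
S0 (MAX): max(-6, -1, 31, -3) = 31
At S0, MAX picks R (highest: 31).
At R, MIN picks h (lowest: 31).
At h, MAX picks aj (highest: 31).
Terminal value 31.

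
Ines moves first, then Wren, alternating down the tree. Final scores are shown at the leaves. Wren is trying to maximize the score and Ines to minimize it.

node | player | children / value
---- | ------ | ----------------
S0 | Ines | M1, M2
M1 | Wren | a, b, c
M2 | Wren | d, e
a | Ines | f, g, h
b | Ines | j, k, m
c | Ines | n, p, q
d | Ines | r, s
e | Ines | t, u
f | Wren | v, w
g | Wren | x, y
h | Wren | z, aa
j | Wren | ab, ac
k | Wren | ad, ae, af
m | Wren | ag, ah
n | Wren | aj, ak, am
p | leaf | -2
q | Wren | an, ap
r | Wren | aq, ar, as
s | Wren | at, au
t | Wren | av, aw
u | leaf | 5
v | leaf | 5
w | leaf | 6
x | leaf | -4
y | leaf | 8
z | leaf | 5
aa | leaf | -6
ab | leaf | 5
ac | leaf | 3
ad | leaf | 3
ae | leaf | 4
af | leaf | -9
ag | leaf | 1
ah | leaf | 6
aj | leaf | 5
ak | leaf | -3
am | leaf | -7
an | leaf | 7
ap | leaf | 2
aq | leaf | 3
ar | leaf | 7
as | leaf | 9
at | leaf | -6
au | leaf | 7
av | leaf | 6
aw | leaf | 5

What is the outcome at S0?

f (Wren): max(5, 6) = 6
g (Wren): max(-4, 8) = 8
h (Wren): max(5, -6) = 5
a (Ines): min(6, 8, 5) = 5
j (Wren): max(5, 3) = 5
k (Wren): max(3, 4, -9) = 4
m (Wren): max(1, 6) = 6
b (Ines): min(5, 4, 6) = 4
n (Wren): max(5, -3, -7) = 5
q (Wren): max(7, 2) = 7
c (Ines): min(5, -2, 7) = -2
M1 (Wren): max(5, 4, -2) = 5
r (Wren): max(3, 7, 9) = 9
s (Wren): max(-6, 7) = 7
d (Ines): min(9, 7) = 7
t (Wren): max(6, 5) = 6
e (Ines): min(6, 5) = 5
M2 (Wren): max(7, 5) = 7
S0 (Ines): min(5, 7) = 5

5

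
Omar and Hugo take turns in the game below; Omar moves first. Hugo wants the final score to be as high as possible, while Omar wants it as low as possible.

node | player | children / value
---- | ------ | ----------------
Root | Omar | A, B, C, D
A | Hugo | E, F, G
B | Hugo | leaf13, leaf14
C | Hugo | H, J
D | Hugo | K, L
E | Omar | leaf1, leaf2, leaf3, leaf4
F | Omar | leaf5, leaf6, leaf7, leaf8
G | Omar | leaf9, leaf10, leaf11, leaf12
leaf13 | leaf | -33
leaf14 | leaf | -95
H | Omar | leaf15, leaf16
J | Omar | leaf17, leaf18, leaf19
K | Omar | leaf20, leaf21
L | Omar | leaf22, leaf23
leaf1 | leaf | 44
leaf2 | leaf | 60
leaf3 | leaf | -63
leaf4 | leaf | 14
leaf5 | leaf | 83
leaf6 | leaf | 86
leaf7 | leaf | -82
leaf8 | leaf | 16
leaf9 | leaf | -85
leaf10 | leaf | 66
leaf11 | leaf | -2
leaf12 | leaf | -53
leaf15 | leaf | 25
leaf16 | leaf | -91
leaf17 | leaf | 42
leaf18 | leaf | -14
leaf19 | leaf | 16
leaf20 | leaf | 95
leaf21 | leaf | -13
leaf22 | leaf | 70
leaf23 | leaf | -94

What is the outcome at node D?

K (Omar): min(95, -13) = -13
L (Omar): min(70, -94) = -94
D (Hugo): max(-13, -94) = -13

-13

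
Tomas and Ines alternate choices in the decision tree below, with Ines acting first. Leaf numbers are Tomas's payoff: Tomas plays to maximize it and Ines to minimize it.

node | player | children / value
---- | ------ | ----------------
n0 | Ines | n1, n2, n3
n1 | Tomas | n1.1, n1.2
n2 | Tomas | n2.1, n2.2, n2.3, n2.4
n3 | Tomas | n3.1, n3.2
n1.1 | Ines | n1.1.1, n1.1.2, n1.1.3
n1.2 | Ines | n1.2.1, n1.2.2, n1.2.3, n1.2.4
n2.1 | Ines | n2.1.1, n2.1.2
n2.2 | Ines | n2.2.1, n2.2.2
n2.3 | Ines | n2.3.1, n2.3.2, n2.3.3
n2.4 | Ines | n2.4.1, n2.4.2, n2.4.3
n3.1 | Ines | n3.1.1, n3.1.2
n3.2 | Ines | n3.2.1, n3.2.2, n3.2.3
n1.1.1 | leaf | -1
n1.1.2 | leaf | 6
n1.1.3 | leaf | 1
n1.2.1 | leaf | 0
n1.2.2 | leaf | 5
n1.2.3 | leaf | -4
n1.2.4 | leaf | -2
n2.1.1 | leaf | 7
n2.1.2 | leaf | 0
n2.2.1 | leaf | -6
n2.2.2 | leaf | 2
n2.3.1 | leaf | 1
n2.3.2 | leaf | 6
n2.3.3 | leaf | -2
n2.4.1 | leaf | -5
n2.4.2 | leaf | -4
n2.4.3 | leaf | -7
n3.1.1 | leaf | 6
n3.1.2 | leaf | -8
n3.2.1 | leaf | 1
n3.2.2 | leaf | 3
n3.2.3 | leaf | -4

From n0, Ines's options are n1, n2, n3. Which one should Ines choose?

n1.1 (Ines): min(-1, 6, 1) = -1
n1.2 (Ines): min(0, 5, -4, -2) = -4
n1 (Tomas): max(-1, -4) = -1
n2.1 (Ines): min(7, 0) = 0
n2.2 (Ines): min(-6, 2) = -6
n2.3 (Ines): min(1, 6, -2) = -2
n2.4 (Ines): min(-5, -4, -7) = -7
n2 (Tomas): max(0, -6, -2, -7) = 0
n3.1 (Ines): min(6, -8) = -8
n3.2 (Ines): min(1, 3, -4) = -4
n3 (Tomas): max(-8, -4) = -4
n0 (Ines): min(-1, 0, -4) = -4
Ines at n0 wants the lowest of {n1=-1, n2=0, n3=-4}, so chooses n3.

n3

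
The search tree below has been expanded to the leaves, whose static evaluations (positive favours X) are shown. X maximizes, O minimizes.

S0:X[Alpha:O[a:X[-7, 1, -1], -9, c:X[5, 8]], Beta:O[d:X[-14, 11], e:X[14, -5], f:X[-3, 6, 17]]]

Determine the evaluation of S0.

a (X): max(-7, 1, -1) = 1
c (X): max(5, 8) = 8
Alpha (O): min(1, -9, 8) = -9
d (X): max(-14, 11) = 11
e (X): max(14, -5) = 14
f (X): max(-3, 6, 17) = 17
Beta (O): min(11, 14, 17) = 11
S0 (X): max(-9, 11) = 11

11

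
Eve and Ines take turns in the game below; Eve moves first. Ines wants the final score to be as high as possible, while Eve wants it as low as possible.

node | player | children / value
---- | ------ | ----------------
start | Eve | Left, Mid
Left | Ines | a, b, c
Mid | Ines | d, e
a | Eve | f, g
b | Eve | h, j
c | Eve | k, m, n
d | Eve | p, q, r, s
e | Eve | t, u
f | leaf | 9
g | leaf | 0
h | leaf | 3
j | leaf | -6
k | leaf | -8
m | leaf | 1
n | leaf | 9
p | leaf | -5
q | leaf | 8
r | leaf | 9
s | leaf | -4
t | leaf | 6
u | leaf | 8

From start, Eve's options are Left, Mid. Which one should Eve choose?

a (Eve): min(9, 0) = 0
b (Eve): min(3, -6) = -6
c (Eve): min(-8, 1, 9) = -8
Left (Ines): max(0, -6, -8) = 0
d (Eve): min(-5, 8, 9, -4) = -5
e (Eve): min(6, 8) = 6
Mid (Ines): max(-5, 6) = 6
start (Eve): min(0, 6) = 0
Eve at start wants the lowest of {Left=0, Mid=6}, so chooses Left.

Left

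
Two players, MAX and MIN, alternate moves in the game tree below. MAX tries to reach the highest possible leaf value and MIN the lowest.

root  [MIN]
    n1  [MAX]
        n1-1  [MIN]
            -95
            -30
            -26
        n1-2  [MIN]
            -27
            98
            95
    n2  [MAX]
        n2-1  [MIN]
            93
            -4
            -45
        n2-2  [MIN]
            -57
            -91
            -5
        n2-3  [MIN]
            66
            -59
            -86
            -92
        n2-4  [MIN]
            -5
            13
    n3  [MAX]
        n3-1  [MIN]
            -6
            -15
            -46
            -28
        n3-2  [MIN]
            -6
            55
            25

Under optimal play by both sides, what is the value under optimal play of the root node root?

-27

n1-1 (MIN): min(-95, -30, -26) = -95
n1-2 (MIN): min(-27, 98, 95) = -27
n1 (MAX): max(-95, -27) = -27
n2-1 (MIN): min(93, -4, -45) = -45
n2-2 (MIN): min(-57, -91, -5) = -91
n2-3 (MIN): min(66, -59, -86, -92) = -92
n2-4 (MIN): min(-5, 13) = -5
n2 (MAX): max(-45, -91, -92, -5) = -5
n3-1 (MIN): min(-6, -15, -46, -28) = -46
n3-2 (MIN): min(-6, 55, 25) = -6
n3 (MAX): max(-46, -6) = -6
root (MIN): min(-27, -5, -6) = -27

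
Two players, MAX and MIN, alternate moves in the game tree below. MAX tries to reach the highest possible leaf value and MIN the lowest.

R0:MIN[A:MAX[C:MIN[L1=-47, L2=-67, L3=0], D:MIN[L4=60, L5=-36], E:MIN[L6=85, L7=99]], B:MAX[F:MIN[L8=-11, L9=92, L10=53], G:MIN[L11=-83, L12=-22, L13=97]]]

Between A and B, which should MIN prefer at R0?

C (MIN): min(-47, -67, 0) = -67
D (MIN): min(60, -36) = -36
E (MIN): min(85, 99) = 85
A (MAX): max(-67, -36, 85) = 85
F (MIN): min(-11, 92, 53) = -11
G (MIN): min(-83, -22, 97) = -83
B (MAX): max(-11, -83) = -11
MIN prefers the lower value; A=85, B=-11. B is better since -11 < 85.

B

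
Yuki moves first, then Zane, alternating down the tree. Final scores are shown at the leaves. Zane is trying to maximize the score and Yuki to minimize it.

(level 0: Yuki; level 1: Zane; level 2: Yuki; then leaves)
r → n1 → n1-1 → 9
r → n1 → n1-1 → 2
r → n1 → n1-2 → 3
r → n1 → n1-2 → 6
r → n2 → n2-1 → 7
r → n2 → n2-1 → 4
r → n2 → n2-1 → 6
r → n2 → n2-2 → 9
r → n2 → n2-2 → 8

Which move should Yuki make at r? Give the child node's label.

n1-1 (Yuki): min(9, 2) = 2
n1-2 (Yuki): min(3, 6) = 3
n1 (Zane): max(2, 3) = 3
n2-1 (Yuki): min(7, 4, 6) = 4
n2-2 (Yuki): min(9, 8) = 8
n2 (Zane): max(4, 8) = 8
r (Yuki): min(3, 8) = 3
Yuki at r wants the lowest of {n1=3, n2=8}, so chooses n1.

n1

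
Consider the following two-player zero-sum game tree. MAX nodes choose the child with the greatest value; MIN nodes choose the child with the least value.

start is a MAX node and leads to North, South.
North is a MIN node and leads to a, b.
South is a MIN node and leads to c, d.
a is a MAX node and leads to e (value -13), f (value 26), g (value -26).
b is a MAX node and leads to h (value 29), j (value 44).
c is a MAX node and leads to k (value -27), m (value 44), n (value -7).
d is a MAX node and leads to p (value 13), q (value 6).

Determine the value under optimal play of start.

26

a (MAX): max(-13, 26, -26) = 26
b (MAX): max(29, 44) = 44
North (MIN): min(26, 44) = 26
c (MAX): max(-27, 44, -7) = 44
d (MAX): max(13, 6) = 13
South (MIN): min(44, 13) = 13
start (MAX): max(26, 13) = 26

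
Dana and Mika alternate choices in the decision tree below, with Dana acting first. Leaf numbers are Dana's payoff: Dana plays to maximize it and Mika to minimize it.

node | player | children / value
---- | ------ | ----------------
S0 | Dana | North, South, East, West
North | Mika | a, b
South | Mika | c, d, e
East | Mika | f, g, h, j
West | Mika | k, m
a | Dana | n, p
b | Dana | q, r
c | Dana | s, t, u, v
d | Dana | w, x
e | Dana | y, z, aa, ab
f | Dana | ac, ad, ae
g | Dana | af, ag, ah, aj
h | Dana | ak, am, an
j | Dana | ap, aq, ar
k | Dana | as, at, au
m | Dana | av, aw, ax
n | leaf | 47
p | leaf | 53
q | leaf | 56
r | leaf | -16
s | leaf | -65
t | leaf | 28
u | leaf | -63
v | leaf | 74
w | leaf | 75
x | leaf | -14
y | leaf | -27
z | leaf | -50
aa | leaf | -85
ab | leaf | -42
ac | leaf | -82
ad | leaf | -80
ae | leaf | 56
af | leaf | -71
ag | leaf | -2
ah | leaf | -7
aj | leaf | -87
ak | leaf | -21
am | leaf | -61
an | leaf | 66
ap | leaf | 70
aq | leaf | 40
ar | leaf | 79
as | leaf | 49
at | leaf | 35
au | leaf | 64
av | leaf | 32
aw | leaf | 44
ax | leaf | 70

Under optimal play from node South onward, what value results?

-27

c (Dana): max(-65, 28, -63, 74) = 74
d (Dana): max(75, -14) = 75
e (Dana): max(-27, -50, -85, -42) = -27
South (Mika): min(74, 75, -27) = -27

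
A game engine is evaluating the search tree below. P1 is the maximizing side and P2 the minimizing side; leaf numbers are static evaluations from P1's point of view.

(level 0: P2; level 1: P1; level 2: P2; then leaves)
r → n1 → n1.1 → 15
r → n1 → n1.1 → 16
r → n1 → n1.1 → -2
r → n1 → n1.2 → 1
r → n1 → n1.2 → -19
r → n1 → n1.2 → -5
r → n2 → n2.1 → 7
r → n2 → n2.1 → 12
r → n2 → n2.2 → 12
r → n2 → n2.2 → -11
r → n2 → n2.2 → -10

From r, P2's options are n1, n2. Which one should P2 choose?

n1.1 (P2): min(15, 16, -2) = -2
n1.2 (P2): min(1, -19, -5) = -19
n1 (P1): max(-2, -19) = -2
n2.1 (P2): min(7, 12) = 7
n2.2 (P2): min(12, -11, -10) = -11
n2 (P1): max(7, -11) = 7
r (P2): min(-2, 7) = -2
P2 at r wants the lowest of {n1=-2, n2=7}, so chooses n1.

n1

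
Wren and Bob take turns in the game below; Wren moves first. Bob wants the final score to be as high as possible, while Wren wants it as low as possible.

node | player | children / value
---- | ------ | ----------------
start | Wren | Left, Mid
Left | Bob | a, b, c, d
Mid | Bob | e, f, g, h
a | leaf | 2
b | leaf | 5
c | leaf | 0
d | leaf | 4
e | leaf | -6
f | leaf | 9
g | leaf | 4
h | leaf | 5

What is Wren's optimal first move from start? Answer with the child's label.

Left

Left (Bob): max(2, 5, 0, 4) = 5
Mid (Bob): max(-6, 9, 4, 5) = 9
start (Wren): min(5, 9) = 5
Wren at start wants the lowest of {Left=5, Mid=9}, so chooses Left.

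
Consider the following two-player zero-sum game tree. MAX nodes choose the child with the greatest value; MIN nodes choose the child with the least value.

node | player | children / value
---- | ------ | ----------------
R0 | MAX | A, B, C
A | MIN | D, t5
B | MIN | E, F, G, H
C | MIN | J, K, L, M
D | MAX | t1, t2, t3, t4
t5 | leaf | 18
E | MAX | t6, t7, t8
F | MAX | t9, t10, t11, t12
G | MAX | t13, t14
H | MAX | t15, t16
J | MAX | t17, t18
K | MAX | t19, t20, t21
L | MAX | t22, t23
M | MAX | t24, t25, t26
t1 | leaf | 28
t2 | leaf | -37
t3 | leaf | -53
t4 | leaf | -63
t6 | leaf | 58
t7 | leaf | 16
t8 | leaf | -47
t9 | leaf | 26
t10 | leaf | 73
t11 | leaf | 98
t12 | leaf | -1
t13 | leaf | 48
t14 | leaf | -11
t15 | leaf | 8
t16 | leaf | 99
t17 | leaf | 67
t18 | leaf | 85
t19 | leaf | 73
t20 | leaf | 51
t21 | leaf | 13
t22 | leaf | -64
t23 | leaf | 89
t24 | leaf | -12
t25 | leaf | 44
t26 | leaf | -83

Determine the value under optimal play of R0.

48

D (MAX): max(28, -37, -53, -63) = 28
A (MIN): min(28, 18) = 18
E (MAX): max(58, 16, -47) = 58
F (MAX): max(26, 73, 98, -1) = 98
G (MAX): max(48, -11) = 48
H (MAX): max(8, 99) = 99
B (MIN): min(58, 98, 48, 99) = 48
J (MAX): max(67, 85) = 85
K (MAX): max(73, 51, 13) = 73
L (MAX): max(-64, 89) = 89
M (MAX): max(-12, 44, -83) = 44
C (MIN): min(85, 73, 89, 44) = 44
R0 (MAX): max(18, 48, 44) = 48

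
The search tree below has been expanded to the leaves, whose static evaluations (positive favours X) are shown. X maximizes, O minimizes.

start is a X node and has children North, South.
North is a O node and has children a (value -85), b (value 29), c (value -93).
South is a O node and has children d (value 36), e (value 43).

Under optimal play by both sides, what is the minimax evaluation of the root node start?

North (O): min(-85, 29, -93) = -93
South (O): min(36, 43) = 36
start (X): max(-93, 36) = 36

36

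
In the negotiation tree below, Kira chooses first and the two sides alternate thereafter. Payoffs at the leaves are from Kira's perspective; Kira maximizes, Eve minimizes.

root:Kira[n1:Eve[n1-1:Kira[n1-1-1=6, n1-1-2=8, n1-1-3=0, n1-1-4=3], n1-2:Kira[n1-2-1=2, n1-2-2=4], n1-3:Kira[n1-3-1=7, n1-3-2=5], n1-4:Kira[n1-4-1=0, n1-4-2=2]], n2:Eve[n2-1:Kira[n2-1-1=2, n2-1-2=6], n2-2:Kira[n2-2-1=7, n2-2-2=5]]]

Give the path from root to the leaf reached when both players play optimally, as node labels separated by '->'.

root -> n2 -> n2-1 -> n2-1-2

n1-1 (Kira): max(6, 8, 0, 3) = 8
n1-2 (Kira): max(2, 4) = 4
n1-3 (Kira): max(7, 5) = 7
n1-4 (Kira): max(0, 2) = 2
n1 (Eve): min(8, 4, 7, 2) = 2
n2-1 (Kira): max(2, 6) = 6
n2-2 (Kira): max(7, 5) = 7
n2 (Eve): min(6, 7) = 6
root (Kira): max(2, 6) = 6
At root, Kira picks n2 (highest: 6).
At n2, Eve picks n2-1 (lowest: 6).
At n2-1, Kira picks n2-1-2 (highest: 6).
Terminal value 6.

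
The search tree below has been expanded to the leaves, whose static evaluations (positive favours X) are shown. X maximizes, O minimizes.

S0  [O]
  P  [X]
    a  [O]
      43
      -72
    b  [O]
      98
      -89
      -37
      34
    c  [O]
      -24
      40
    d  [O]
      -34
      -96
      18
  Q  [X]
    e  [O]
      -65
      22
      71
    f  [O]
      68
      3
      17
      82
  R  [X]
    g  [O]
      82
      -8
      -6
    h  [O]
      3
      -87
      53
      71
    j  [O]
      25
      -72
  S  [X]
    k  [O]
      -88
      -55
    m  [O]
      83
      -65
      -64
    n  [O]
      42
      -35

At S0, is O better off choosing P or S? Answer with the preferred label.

a (O): min(43, -72) = -72
b (O): min(98, -89, -37, 34) = -89
c (O): min(-24, 40) = -24
d (O): min(-34, -96, 18) = -96
P (X): max(-72, -89, -24, -96) = -24
k (O): min(-88, -55) = -88
m (O): min(83, -65, -64) = -65
n (O): min(42, -35) = -35
S (X): max(-88, -65, -35) = -35
O prefers the lower value; P=-24, S=-35. S is better since -35 < -24.

S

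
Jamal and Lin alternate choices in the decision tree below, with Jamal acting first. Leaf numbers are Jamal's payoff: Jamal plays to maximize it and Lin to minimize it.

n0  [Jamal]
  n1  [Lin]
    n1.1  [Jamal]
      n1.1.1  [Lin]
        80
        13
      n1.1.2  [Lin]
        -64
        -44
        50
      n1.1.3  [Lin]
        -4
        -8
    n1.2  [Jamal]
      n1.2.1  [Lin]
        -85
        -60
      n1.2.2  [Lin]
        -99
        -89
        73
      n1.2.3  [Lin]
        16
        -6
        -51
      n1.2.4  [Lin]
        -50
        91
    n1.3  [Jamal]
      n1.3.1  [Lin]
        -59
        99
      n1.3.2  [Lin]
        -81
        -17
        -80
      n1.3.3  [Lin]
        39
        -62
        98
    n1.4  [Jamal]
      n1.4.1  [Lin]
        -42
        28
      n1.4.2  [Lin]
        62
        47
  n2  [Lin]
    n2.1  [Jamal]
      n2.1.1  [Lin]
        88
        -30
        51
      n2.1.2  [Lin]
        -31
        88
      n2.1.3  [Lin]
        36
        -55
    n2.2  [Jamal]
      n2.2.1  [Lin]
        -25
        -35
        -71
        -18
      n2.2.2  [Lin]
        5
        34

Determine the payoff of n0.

n1.1.1 (Lin): min(80, 13) = 13
n1.1.2 (Lin): min(-64, -44, 50) = -64
n1.1.3 (Lin): min(-4, -8) = -8
n1.1 (Jamal): max(13, -64, -8) = 13
n1.2.1 (Lin): min(-85, -60) = -85
n1.2.2 (Lin): min(-99, -89, 73) = -99
n1.2.3 (Lin): min(16, -6, -51) = -51
n1.2.4 (Lin): min(-50, 91) = -50
n1.2 (Jamal): max(-85, -99, -51, -50) = -50
n1.3.1 (Lin): min(-59, 99) = -59
n1.3.2 (Lin): min(-81, -17, -80) = -81
n1.3.3 (Lin): min(39, -62, 98) = -62
n1.3 (Jamal): max(-59, -81, -62) = -59
n1.4.1 (Lin): min(-42, 28) = -42
n1.4.2 (Lin): min(62, 47) = 47
n1.4 (Jamal): max(-42, 47) = 47
n1 (Lin): min(13, -50, -59, 47) = -59
n2.1.1 (Lin): min(88, -30, 51) = -30
n2.1.2 (Lin): min(-31, 88) = -31
n2.1.3 (Lin): min(36, -55) = -55
n2.1 (Jamal): max(-30, -31, -55) = -30
n2.2.1 (Lin): min(-25, -35, -71, -18) = -71
n2.2.2 (Lin): min(5, 34) = 5
n2.2 (Jamal): max(-71, 5) = 5
n2 (Lin): min(-30, 5) = -30
n0 (Jamal): max(-59, -30) = -30

-30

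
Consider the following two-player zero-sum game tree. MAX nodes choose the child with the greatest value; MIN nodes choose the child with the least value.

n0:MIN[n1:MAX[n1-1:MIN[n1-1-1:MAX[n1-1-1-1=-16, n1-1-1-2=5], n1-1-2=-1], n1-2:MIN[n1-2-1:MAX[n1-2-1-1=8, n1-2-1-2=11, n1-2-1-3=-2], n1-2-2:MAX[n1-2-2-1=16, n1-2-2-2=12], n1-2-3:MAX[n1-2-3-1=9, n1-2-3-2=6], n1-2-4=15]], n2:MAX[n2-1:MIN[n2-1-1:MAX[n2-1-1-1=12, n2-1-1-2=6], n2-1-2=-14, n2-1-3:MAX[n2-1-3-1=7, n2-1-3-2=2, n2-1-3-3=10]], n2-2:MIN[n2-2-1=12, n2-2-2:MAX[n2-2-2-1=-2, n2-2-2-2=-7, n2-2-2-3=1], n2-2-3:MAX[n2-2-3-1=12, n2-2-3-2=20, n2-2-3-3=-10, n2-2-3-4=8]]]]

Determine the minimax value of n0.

1

n1-1-1 (MAX): max(-16, 5) = 5
n1-1 (MIN): min(5, -1) = -1
n1-2-1 (MAX): max(8, 11, -2) = 11
n1-2-2 (MAX): max(16, 12) = 16
n1-2-3 (MAX): max(9, 6) = 9
n1-2 (MIN): min(11, 16, 9, 15) = 9
n1 (MAX): max(-1, 9) = 9
n2-1-1 (MAX): max(12, 6) = 12
n2-1-3 (MAX): max(7, 2, 10) = 10
n2-1 (MIN): min(12, -14, 10) = -14
n2-2-2 (MAX): max(-2, -7, 1) = 1
n2-2-3 (MAX): max(12, 20, -10, 8) = 20
n2-2 (MIN): min(12, 1, 20) = 1
n2 (MAX): max(-14, 1) = 1
n0 (MIN): min(9, 1) = 1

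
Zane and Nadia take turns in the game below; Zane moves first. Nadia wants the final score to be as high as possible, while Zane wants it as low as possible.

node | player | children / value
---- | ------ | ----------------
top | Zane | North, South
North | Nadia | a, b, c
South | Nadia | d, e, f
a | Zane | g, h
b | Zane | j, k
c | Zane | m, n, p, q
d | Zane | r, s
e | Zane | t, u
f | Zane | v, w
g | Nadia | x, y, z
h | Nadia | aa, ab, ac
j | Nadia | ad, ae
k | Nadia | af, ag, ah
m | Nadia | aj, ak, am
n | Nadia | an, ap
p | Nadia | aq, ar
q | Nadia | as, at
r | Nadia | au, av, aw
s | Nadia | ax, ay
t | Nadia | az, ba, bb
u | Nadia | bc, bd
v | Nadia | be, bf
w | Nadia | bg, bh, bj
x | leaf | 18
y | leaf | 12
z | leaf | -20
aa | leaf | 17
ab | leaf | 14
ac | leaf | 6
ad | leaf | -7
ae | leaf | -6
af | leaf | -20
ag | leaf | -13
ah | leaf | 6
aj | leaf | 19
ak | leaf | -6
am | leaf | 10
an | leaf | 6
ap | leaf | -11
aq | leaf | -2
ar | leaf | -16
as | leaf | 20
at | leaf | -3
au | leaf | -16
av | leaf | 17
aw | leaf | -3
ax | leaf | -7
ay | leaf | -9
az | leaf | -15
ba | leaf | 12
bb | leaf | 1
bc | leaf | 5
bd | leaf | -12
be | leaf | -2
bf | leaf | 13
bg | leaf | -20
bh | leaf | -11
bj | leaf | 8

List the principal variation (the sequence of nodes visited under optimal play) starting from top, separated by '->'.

g (Nadia): max(18, 12, -20) = 18
h (Nadia): max(17, 14, 6) = 17
a (Zane): min(18, 17) = 17
j (Nadia): max(-7, -6) = -6
k (Nadia): max(-20, -13, 6) = 6
b (Zane): min(-6, 6) = -6
m (Nadia): max(19, -6, 10) = 19
n (Nadia): max(6, -11) = 6
p (Nadia): max(-2, -16) = -2
q (Nadia): max(20, -3) = 20
c (Zane): min(19, 6, -2, 20) = -2
North (Nadia): max(17, -6, -2) = 17
r (Nadia): max(-16, 17, -3) = 17
s (Nadia): max(-7, -9) = -7
d (Zane): min(17, -7) = -7
t (Nadia): max(-15, 12, 1) = 12
u (Nadia): max(5, -12) = 5
e (Zane): min(12, 5) = 5
v (Nadia): max(-2, 13) = 13
w (Nadia): max(-20, -11, 8) = 8
f (Zane): min(13, 8) = 8
South (Nadia): max(-7, 5, 8) = 8
top (Zane): min(17, 8) = 8
At top, Zane picks South (lowest: 8).
At South, Nadia picks f (highest: 8).
At f, Zane picks w (lowest: 8).
At w, Nadia picks bj (highest: 8).
Terminal value 8.

top -> South -> f -> w -> bj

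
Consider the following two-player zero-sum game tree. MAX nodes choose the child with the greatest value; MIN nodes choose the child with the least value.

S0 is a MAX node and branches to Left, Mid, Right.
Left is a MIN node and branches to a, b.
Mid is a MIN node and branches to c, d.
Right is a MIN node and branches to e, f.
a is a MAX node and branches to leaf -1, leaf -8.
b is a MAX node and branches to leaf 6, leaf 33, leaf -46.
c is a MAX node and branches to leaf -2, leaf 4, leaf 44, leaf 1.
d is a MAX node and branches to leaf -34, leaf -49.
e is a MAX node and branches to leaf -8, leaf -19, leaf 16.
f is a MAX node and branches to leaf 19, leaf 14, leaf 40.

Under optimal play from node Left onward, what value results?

a (MAX): max(-1, -8) = -1
b (MAX): max(6, 33, -46) = 33
Left (MIN): min(-1, 33) = -1

-1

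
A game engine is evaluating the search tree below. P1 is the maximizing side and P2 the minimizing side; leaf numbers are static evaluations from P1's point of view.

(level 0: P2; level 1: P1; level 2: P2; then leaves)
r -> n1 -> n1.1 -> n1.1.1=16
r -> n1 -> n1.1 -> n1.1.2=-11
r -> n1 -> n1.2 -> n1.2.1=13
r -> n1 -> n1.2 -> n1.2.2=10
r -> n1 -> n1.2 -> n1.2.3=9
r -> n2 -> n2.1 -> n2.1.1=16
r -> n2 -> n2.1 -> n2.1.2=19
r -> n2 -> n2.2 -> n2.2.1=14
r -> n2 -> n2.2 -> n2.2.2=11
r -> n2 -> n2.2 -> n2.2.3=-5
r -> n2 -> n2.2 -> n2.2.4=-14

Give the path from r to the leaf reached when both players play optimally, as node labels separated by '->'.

r -> n1 -> n1.2 -> n1.2.3

n1.1 (P2): min(16, -11) = -11
n1.2 (P2): min(13, 10, 9) = 9
n1 (P1): max(-11, 9) = 9
n2.1 (P2): min(16, 19) = 16
n2.2 (P2): min(14, 11, -5, -14) = -14
n2 (P1): max(16, -14) = 16
r (P2): min(9, 16) = 9
At r, P2 picks n1 (lowest: 9).
At n1, P1 picks n1.2 (highest: 9).
At n1.2, P2 picks n1.2.3 (lowest: 9).
Terminal value 9.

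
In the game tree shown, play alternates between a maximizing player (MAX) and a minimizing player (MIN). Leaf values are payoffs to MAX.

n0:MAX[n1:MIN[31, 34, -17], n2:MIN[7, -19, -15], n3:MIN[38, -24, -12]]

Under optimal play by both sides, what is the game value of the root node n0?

n1 (MIN): min(31, 34, -17) = -17
n2 (MIN): min(7, -19, -15) = -19
n3 (MIN): min(38, -24, -12) = -24
n0 (MAX): max(-17, -19, -24) = -17

-17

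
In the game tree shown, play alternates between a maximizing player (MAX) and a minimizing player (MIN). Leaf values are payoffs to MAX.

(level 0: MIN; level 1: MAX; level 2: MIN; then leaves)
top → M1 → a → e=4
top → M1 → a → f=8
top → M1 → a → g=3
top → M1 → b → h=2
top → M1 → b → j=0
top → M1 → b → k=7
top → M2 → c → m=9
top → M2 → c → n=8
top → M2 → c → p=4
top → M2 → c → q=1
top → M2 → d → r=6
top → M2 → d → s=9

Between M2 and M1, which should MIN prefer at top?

M1

c (MIN): min(9, 8, 4, 1) = 1
d (MIN): min(6, 9) = 6
M2 (MAX): max(1, 6) = 6
a (MIN): min(4, 8, 3) = 3
b (MIN): min(2, 0, 7) = 0
M1 (MAX): max(3, 0) = 3
MIN prefers the lower value; M2=6, M1=3. M1 is better since 3 < 6.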